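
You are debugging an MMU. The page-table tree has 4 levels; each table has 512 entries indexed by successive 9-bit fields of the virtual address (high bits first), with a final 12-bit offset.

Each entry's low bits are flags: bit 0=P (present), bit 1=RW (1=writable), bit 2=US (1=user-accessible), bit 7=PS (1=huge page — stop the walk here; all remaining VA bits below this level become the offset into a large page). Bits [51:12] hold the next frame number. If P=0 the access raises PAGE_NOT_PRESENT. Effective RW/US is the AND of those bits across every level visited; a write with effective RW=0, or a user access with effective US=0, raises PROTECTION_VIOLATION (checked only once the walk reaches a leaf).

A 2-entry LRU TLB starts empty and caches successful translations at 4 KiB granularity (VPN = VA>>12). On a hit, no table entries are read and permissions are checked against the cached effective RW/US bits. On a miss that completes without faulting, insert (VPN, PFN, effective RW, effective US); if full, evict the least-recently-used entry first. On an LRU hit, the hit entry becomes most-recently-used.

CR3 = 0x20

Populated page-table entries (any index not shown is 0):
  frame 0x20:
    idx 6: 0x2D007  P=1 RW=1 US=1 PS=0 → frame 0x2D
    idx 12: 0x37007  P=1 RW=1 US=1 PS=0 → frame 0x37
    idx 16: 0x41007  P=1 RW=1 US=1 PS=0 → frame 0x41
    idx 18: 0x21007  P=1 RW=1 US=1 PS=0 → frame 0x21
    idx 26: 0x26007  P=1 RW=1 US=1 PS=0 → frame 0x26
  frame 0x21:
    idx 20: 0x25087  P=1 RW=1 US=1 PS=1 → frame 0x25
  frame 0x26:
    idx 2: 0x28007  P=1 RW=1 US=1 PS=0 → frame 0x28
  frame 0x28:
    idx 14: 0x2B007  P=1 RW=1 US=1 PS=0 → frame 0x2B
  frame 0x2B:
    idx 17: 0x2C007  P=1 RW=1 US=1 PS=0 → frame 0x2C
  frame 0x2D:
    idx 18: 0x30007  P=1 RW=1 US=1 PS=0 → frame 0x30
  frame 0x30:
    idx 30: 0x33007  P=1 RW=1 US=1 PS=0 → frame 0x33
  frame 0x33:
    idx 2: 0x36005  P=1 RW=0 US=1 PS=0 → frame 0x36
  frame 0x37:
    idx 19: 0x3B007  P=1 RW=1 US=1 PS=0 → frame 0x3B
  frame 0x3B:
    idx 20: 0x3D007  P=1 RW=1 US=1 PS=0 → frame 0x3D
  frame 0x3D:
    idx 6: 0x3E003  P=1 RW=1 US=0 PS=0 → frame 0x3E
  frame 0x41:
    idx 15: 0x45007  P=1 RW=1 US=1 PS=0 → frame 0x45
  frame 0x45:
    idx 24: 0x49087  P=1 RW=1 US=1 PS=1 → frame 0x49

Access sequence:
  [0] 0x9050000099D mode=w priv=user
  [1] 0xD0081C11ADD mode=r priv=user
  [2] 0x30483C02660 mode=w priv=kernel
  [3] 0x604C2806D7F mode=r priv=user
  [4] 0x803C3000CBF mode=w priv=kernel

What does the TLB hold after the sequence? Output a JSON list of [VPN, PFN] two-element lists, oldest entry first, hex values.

Trace:
#0 VA=0x9050000099D (w,user):
  L0: frame=0x20 idx=18 entry=0x21007 [P=1 RW=1 US=1 PS=0]
  L1: frame=0x21 idx=20 entry=0x25087 [P=1 RW=1 US=1 PS=1]
  ✓ 0x2599D (huge @L1)  — 2 lookups
#1 VA=0xD0081C11ADD (r,user):
  L0: frame=0x20 idx=26 entry=0x26007 [P=1 RW=1 US=1 PS=0]
  L1: frame=0x26 idx=2 entry=0x28007 [P=1 RW=1 US=1 PS=0]
  L2: frame=0x28 idx=14 entry=0x2B007 [P=1 RW=1 US=1 PS=0]
  L3: frame=0x2B idx=17 entry=0x2C007 [P=1 RW=1 US=1 PS=0]
  ✓ 0x2CADD  — 4 lookups
#2 VA=0x30483C02660 (w,kernel):
  L0: frame=0x20 idx=6 entry=0x2D007 [P=1 RW=1 US=1 PS=0]
  L1: frame=0x2D idx=18 entry=0x30007 [P=1 RW=1 US=1 PS=0]
  L2: frame=0x30 idx=30 entry=0x33007 [P=1 RW=1 US=1 PS=0]
  L3: frame=0x33 idx=2 entry=0x36005 [P=1 RW=0 US=1 PS=0]
  → PROTECTION_VIOLATION  (4 entries read)
#3 VA=0x604C2806D7F (r,user):
  L0: frame=0x20 idx=12 entry=0x37007 [P=1 RW=1 US=1 PS=0]
  L1: frame=0x37 idx=19 entry=0x3B007 [P=1 RW=1 US=1 PS=0]
  L2: frame=0x3B idx=20 entry=0x3D007 [P=1 RW=1 US=1 PS=0]
  L3: frame=0x3D idx=6 entry=0x3E003 [P=1 RW=1 US=0 PS=0]
  → PROTECTION_VIOLATION  (4 entries read)
#4 VA=0x803C3000CBF (w,kernel):
  L0: frame=0x20 idx=16 entry=0x41007 [P=1 RW=1 US=1 PS=0]
  L1: frame=0x41 idx=15 entry=0x45007 [P=1 RW=1 US=1 PS=0]
  L2: frame=0x45 idx=24 entry=0x49087 [P=1 RW=1 US=1 PS=1]
  ✓ 0x49CBF (huge @L2)  — 3 lookups

TLB: [["0xD0081C11", "0x2C"], ["0x803C3000", "0x49"]]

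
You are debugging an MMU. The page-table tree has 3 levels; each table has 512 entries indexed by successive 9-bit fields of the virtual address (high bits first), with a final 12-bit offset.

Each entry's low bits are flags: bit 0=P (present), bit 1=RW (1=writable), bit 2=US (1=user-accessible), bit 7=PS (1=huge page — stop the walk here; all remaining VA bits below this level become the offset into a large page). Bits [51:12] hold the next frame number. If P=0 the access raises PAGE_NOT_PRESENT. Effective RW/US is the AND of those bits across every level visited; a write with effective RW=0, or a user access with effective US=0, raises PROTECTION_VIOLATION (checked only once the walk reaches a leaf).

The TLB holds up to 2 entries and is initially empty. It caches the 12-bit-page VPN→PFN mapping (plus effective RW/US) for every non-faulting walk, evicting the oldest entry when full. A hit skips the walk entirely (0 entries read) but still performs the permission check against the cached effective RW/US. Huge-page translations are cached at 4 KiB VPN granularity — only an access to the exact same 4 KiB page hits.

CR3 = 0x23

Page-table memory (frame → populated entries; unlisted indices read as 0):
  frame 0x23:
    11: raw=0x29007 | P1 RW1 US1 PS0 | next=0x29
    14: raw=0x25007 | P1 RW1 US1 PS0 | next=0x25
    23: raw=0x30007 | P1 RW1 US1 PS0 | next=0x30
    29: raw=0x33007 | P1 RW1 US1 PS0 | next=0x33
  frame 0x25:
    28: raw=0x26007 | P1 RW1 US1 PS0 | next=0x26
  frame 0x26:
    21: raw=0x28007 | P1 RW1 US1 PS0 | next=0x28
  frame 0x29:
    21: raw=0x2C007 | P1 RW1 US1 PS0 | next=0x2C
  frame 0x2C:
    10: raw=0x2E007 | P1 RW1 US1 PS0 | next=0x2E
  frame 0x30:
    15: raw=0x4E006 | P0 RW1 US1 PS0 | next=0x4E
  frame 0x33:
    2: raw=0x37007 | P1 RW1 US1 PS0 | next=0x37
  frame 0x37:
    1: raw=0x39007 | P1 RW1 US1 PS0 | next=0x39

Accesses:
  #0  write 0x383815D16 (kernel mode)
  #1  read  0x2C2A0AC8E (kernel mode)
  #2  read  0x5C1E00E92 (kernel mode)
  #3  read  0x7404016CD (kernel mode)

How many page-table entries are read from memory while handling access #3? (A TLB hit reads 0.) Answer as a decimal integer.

Walk each access:
#0 VA=0x383815D16 (w,kernel):
  [0] read 0x23 idx=14: raw=0x25007 flags P=1 W=1 U=1 S=0
  [1] read 0x25 idx=28: raw=0x26007 flags P=1 W=1 U=1 S=0
  [2] read 0x26 idx=21: raw=0x28007 flags P=1 W=1 U=1 S=0
  ✓ 0x28D16  — 3 lookups
#1 VA=0x2C2A0AC8E (r,kernel):
  [0] read 0x23 idx=11: raw=0x29007 flags P=1 W=1 U=1 S=0
  [1] read 0x29 idx=21: raw=0x2C007 flags P=1 W=1 U=1 S=0
  [2] read 0x2C idx=10: raw=0x2E007 flags P=1 W=1 U=1 S=0
  ✓ 0x2EC8E  — 3 lookups
#2 VA=0x5C1E00E92 (r,kernel):
  [0] read 0x23 idx=23: raw=0x30007 flags P=1 W=1 U=1 S=0
  [1] read 0x30 idx=15: raw=0x4E006 flags P=0 W=1 U=1 S=0
  → PAGE_NOT_PRESENT  (2 entries read)
#3 VA=0x7404016CD (r,kernel):
  [0] read 0x23 idx=29: raw=0x33007 flags P=1 W=1 U=1 S=0
  [1] read 0x33 idx=2: raw=0x37007 flags P=1 W=1 U=1 S=0
  [2] read 0x37 idx=1: raw=0x39007 flags P=1 W=1 U=1 S=0
  ✓ 0x396CD  — 3 lookups

Entries read for #3: 3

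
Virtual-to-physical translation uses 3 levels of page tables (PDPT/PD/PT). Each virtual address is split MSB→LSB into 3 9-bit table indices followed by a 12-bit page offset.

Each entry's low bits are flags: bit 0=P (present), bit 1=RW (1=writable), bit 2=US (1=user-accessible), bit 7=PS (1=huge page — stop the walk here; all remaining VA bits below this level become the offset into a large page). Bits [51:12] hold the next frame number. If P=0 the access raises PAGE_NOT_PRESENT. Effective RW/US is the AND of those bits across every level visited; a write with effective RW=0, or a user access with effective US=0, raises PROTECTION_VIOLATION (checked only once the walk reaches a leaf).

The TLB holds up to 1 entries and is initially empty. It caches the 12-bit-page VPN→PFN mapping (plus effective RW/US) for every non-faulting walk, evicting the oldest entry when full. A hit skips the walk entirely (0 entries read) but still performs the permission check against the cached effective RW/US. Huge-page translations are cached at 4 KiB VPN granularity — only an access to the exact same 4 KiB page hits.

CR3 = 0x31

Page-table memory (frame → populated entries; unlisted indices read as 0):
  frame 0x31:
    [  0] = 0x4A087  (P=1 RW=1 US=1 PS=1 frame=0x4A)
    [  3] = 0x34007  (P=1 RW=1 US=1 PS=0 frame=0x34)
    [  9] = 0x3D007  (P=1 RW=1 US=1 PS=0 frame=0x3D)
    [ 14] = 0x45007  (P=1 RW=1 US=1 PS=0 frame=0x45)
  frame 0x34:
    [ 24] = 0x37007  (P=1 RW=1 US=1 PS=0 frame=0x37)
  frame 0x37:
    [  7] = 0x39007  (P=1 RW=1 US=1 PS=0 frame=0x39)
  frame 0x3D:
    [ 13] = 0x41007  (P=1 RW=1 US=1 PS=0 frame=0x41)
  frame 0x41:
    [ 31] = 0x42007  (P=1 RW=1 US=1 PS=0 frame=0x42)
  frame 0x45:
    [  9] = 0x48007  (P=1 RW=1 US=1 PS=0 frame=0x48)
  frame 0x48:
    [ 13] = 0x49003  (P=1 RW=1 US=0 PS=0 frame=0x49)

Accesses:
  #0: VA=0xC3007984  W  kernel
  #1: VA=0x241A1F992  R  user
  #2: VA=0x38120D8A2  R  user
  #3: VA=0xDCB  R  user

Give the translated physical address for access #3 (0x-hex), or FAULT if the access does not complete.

Trace:
#0 VA=0xC3007984 (w,kernel):
  L0: frame=0x31 idx=3 entry=0x34007 [P=1 RW=1 US=1 PS=0]
  L1: frame=0x34 idx=24 entry=0x37007 [P=1 RW=1 US=1 PS=0]
  L2: frame=0x37 idx=7 entry=0x39007 [P=1 RW=1 US=1 PS=0]
  ⇒ phys 0x39984  [3 reads]
#1 VA=0x241A1F992 (r,user):
  L0: frame=0x31 idx=9 entry=0x3D007 [P=1 RW=1 US=1 PS=0]
  L1: frame=0x3D idx=13 entry=0x41007 [P=1 RW=1 US=1 PS=0]
  L2: frame=0x41 idx=31 entry=0x42007 [P=1 RW=1 US=1 PS=0]
  ⇒ phys 0x42992  [3 reads]
#2 VA=0x38120D8A2 (r,user):
  L0: frame=0x31 idx=14 entry=0x45007 [P=1 RW=1 US=1 PS=0]
  L1: frame=0x45 idx=9 entry=0x48007 [P=1 RW=1 US=1 PS=0]
  L2: frame=0x48 idx=13 entry=0x49003 [P=1 RW=1 US=0 PS=0]
  ✗ PROTECTION_VIOLATION  [3 reads]
#3 VA=0xDCB (r,user):
  L0: frame=0x31 idx=0 entry=0x4A087 [P=1 RW=1 US=1 PS=1]
  ⇒ phys 0x4ADCB (huge @L0)  [1 reads]

Access #3 PA: 0x4ADCB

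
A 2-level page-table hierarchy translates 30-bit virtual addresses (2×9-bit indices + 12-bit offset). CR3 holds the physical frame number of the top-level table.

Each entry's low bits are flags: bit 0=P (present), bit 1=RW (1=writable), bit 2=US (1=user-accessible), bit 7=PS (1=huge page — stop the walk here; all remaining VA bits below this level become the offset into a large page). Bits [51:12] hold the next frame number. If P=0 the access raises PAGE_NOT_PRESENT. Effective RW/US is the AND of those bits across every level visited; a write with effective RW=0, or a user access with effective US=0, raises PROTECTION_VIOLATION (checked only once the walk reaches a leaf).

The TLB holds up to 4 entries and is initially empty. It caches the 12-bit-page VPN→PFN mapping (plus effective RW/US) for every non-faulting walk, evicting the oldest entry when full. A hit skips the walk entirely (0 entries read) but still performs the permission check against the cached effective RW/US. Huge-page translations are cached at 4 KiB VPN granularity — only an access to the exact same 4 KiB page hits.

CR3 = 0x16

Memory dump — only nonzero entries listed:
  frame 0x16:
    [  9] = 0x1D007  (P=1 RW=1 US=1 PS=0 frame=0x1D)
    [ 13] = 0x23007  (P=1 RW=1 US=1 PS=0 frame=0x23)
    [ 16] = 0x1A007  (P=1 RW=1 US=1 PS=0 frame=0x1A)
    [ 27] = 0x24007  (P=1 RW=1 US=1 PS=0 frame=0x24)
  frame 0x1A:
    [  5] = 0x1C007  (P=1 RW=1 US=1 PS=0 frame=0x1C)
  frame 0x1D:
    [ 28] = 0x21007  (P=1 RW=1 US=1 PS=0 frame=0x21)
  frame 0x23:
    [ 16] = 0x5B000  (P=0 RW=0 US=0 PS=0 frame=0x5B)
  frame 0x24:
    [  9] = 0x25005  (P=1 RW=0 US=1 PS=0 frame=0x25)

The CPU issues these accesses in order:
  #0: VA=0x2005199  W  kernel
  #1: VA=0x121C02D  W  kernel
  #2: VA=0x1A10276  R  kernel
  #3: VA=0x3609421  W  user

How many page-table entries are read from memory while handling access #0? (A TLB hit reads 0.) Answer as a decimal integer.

Trace:
#0 VA=0x2005199 (w,kernel):
  L0: frame=0x16 idx=16 entry=0x1A007 [P=1 RW=1 US=1 PS=0]
  L1: frame=0x1A idx=5 entry=0x1C007 [P=1 RW=1 US=1 PS=0]
  ⇒ phys 0x1C199  [2 reads]
#1 VA=0x121C02D (w,kernel):
  L0: frame=0x16 idx=9 entry=0x1D007 [P=1 RW=1 US=1 PS=0]
  L1: frame=0x1D idx=28 entry=0x21007 [P=1 RW=1 US=1 PS=0]
  ⇒ phys 0x2102D  [2 reads]
#2 VA=0x1A10276 (r,kernel):
  L0: frame=0x16 idx=13 entry=0x23007 [P=1 RW=1 US=1 PS=0]
  L1: frame=0x23 idx=16 entry=0x5B000 [P=0 RW=0 US=0 PS=0]
  ✗ PAGE_NOT_PRESENT  [2 reads]
#3 VA=0x3609421 (w,user):
  L0: frame=0x16 idx=27 entry=0x24007 [P=1 RW=1 US=1 PS=0]
  L1: frame=0x24 idx=9 entry=0x25005 [P=1 RW=0 US=1 PS=0]
  ✗ PROTECTION_VIOLATION  [2 reads]

Entries read for #0: 2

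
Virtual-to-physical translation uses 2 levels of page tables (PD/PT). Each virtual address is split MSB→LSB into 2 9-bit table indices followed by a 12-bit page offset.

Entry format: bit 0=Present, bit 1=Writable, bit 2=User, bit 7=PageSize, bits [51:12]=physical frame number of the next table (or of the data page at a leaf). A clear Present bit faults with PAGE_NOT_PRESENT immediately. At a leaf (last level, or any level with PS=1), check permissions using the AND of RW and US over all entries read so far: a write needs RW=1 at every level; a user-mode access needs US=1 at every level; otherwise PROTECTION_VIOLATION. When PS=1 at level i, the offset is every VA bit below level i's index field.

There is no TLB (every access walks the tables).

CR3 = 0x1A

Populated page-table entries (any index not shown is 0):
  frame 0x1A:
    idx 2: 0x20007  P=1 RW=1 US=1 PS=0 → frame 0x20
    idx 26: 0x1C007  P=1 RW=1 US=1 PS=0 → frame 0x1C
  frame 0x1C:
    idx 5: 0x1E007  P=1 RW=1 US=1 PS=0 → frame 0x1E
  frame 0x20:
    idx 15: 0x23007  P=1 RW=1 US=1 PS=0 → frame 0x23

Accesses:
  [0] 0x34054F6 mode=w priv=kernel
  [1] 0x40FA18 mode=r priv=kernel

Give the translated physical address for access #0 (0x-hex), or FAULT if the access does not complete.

Trace:
#0 VA=0x34054F6 (w,kernel):
  L0: frame=0x1A idx=26 entry=0x1C007 [P=1 RW=1 US=1 PS=0]
  L1: frame=0x1C idx=5 entry=0x1E007 [P=1 RW=1 US=1 PS=0]
  → PA=0x1E4F6  (2 entries read)
#1 VA=0x40FA18 (r,kernel):
  L0: frame=0x1A idx=2 entry=0x20007 [P=1 RW=1 US=1 PS=0]
  L1: frame=0x20 idx=15 entry=0x23007 [P=1 RW=1 US=1 PS=0]
  → PA=0x23A18  (2 entries read)

Access #0 PA: 0x1E4F6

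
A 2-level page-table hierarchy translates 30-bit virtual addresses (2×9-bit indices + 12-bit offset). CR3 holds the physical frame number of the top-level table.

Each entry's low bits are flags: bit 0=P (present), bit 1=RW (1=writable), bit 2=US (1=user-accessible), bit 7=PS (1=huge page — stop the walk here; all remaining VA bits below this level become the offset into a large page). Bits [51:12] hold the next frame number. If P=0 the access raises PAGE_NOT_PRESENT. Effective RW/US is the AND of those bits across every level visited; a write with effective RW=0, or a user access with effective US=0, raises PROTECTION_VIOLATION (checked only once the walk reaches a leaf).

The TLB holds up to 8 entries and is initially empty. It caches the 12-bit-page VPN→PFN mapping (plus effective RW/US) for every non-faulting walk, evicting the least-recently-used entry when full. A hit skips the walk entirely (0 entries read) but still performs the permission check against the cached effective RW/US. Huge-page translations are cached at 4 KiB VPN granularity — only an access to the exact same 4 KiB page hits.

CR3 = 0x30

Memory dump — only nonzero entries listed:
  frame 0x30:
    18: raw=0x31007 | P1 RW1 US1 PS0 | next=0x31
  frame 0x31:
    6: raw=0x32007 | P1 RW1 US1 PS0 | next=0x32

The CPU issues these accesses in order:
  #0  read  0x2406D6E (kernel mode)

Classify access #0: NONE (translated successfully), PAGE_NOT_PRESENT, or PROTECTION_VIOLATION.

Walk each access:
#0 VA=0x2406D6E (r,kernel):
  L0: frame=0x30 idx=18 entry=0x31007 [P=1 RW=1 US=1 PS=0]
  L1: frame=0x31 idx=6 entry=0x32007 [P=1 RW=1 US=1 PS=0]
  ⇒ phys 0x32D6E  [2 reads]

Access #0 fault: NONE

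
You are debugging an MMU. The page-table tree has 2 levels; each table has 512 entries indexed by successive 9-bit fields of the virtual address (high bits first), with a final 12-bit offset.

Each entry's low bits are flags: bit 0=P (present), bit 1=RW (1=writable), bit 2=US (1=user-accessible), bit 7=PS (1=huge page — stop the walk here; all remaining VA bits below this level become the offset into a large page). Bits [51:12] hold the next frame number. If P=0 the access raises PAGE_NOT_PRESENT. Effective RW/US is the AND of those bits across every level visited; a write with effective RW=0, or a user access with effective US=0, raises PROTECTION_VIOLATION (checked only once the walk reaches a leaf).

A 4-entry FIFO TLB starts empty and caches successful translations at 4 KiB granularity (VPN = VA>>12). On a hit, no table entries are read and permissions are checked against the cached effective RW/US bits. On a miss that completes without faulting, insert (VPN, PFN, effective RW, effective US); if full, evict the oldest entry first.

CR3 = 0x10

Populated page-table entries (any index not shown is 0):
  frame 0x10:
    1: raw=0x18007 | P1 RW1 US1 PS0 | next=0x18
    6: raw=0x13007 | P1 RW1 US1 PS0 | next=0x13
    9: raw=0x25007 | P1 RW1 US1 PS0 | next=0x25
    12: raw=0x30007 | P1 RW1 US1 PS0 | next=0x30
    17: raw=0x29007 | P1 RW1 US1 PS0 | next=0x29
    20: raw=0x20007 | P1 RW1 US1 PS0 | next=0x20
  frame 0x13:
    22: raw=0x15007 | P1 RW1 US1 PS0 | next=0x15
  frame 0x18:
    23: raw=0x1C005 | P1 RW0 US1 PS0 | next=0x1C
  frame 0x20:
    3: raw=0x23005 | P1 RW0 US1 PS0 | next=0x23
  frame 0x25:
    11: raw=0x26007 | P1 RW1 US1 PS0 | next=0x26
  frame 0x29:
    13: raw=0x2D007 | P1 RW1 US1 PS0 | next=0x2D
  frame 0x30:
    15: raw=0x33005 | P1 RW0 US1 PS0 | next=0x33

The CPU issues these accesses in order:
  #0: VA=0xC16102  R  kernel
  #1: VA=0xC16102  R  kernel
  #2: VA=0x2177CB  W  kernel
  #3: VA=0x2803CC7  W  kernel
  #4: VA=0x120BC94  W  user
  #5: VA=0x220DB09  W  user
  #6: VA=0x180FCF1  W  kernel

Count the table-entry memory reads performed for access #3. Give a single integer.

Walk each access:
#0 VA=0xC16102 (r,kernel):
  L0 @0x10[6] → 0x13007  P=1,RW=1,US=1,PS=0
  L1 @0x13[22] → 0x15007  P=1,RW=1,US=1,PS=0
  → PA=0x15102  (2 entries read)
#1 VA=0xC16102 (r,kernel):
  TLB hit vpn=0xC16 → PA=0x15102
#2 VA=0x2177CB (w,kernel):
  L0 @0x10[1] → 0x18007  P=1,RW=1,US=1,PS=0
  L1 @0x18[23] → 0x1C005  P=1,RW=0,US=1,PS=0
  ✗ PROTECTION_VIOLATION  [2 reads]
#3 VA=0x2803CC7 (w,kernel):
  L0 @0x10[20] → 0x20007  P=1,RW=1,US=1,PS=0
  L1 @0x20[3] → 0x23005  P=1,RW=0,US=1,PS=0
  ✗ PROTECTION_VIOLATION  [2 reads]
#4 VA=0x120BC94 (w,user):
  L0 @0x10[9] → 0x25007  P=1,RW=1,US=1,PS=0
  L1 @0x25[11] → 0x26007  P=1,RW=1,US=1,PS=0
  → PA=0x26C94  (2 entries read)
#5 VA=0x220DB09 (w,user):
  L0 @0x10[17] → 0x29007  P=1,RW=1,US=1,PS=0
  L1 @0x29[13] → 0x2D007  P=1,RW=1,US=1,PS=0
  → PA=0x2DB09  (2 entries read)
#6 VA=0x180FCF1 (w,kernel):
  L0 @0x10[12] → 0x30007  P=1,RW=1,US=1,PS=0
  L1 @0x30[15] → 0x33005  P=1,RW=0,US=1,PS=0
  ✗ PROTECTION_VIOLATION  [2 reads]

Entries read for #3: 2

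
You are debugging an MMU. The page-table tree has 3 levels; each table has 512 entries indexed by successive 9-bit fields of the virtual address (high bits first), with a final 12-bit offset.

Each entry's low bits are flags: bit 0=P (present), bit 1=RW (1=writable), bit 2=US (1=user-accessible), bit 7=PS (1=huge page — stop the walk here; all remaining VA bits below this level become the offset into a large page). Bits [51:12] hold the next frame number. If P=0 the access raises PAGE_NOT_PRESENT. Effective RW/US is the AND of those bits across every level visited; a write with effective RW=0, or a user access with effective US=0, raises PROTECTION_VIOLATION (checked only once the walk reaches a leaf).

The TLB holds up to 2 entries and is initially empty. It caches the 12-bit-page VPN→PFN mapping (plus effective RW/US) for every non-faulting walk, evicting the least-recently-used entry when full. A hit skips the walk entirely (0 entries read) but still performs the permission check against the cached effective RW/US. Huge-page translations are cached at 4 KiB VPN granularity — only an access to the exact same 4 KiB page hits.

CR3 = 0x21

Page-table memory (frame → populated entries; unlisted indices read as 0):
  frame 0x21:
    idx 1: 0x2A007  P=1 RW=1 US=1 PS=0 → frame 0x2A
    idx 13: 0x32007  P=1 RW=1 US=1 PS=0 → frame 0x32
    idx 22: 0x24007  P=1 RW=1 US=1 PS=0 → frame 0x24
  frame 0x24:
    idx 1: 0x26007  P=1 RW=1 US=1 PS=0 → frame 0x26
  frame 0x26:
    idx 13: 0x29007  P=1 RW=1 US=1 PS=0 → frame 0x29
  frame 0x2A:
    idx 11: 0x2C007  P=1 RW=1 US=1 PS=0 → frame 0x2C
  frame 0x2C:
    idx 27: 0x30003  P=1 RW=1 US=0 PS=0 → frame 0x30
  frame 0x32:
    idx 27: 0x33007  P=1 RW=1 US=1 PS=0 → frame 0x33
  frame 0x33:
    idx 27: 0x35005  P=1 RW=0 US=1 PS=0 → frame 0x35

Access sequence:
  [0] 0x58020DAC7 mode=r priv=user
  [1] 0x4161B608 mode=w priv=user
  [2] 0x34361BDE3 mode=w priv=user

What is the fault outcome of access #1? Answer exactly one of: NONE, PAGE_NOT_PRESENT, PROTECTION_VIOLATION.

Trace:
#0 VA=0x58020DAC7 (r,user):
  [0] read 0x21 idx=22: raw=0x24007 flags P=1 W=1 U=1 S=0
  [1] read 0x24 idx=1: raw=0x26007 flags P=1 W=1 U=1 S=0
  [2] read 0x26 idx=13: raw=0x29007 flags P=1 W=1 U=1 S=0
  ✓ 0x29AC7  — 3 lookups
#1 VA=0x4161B608 (w,user):
  [0] read 0x21 idx=1: raw=0x2A007 flags P=1 W=1 U=1 S=0
  [1] read 0x2A idx=11: raw=0x2C007 flags P=1 W=1 U=1 S=0
  [2] read 0x2C idx=27: raw=0x30003 flags P=1 W=1 U=0 S=0
  ⇒ fault: PROTECTION_VIOLATION  — 3 lookups
#2 VA=0x34361BDE3 (w,user):
  [0] read 0x21 idx=13: raw=0x32007 flags P=1 W=1 U=1 S=0
  [1] read 0x32 idx=27: raw=0x33007 flags P=1 W=1 U=1 S=0
  [2] read 0x33 idx=27: raw=0x35005 flags P=1 W=0 U=1 S=0
  ⇒ fault: PROTECTION_VIOLATION  — 3 lookups

Access #1 fault: PROTECTION_VIOLATION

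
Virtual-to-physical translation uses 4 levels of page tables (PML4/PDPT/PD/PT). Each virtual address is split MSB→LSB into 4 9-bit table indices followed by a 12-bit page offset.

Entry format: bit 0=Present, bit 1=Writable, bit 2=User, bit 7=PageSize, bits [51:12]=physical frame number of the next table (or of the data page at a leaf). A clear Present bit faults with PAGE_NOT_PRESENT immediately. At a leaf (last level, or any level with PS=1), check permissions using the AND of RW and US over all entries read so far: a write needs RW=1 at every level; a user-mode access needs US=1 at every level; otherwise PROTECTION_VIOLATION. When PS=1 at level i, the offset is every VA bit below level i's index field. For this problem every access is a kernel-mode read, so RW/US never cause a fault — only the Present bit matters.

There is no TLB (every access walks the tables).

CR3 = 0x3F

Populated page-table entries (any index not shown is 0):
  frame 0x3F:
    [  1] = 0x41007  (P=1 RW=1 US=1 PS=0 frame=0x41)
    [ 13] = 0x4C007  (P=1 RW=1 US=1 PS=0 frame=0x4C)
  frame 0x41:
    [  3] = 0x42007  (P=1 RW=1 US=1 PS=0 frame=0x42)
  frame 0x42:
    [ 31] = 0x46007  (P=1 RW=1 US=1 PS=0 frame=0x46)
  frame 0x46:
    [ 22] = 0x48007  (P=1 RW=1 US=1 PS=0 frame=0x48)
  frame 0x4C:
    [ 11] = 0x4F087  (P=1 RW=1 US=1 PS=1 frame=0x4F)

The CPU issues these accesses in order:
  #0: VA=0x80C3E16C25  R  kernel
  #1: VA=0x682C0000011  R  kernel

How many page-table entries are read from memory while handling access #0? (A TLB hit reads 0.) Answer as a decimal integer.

Walk each access:
#0 VA=0x80C3E16C25 (r,kernel):
  L0 @0x3F[1] → 0x41007  P=1,RW=1,US=1,PS=0
  L1 @0x41[3] → 0x42007  P=1,RW=1,US=1,PS=0
  L2 @0x42[31] → 0x46007  P=1,RW=1,US=1,PS=0
  L3 @0x46[22] → 0x48007  P=1,RW=1,US=1,PS=0
  ✓ 0x48C25  — 4 lookups
#1 VA=0x682C0000011 (r,kernel):
  L0 @0x3F[13] → 0x4C007  P=1,RW=1,US=1,PS=0
  L1 @0x4C[11] → 0x4F087  P=1,RW=1,US=1,PS=1
  ✓ 0x4F011 (huge @L1)  — 2 lookups

Entries read for #0: 4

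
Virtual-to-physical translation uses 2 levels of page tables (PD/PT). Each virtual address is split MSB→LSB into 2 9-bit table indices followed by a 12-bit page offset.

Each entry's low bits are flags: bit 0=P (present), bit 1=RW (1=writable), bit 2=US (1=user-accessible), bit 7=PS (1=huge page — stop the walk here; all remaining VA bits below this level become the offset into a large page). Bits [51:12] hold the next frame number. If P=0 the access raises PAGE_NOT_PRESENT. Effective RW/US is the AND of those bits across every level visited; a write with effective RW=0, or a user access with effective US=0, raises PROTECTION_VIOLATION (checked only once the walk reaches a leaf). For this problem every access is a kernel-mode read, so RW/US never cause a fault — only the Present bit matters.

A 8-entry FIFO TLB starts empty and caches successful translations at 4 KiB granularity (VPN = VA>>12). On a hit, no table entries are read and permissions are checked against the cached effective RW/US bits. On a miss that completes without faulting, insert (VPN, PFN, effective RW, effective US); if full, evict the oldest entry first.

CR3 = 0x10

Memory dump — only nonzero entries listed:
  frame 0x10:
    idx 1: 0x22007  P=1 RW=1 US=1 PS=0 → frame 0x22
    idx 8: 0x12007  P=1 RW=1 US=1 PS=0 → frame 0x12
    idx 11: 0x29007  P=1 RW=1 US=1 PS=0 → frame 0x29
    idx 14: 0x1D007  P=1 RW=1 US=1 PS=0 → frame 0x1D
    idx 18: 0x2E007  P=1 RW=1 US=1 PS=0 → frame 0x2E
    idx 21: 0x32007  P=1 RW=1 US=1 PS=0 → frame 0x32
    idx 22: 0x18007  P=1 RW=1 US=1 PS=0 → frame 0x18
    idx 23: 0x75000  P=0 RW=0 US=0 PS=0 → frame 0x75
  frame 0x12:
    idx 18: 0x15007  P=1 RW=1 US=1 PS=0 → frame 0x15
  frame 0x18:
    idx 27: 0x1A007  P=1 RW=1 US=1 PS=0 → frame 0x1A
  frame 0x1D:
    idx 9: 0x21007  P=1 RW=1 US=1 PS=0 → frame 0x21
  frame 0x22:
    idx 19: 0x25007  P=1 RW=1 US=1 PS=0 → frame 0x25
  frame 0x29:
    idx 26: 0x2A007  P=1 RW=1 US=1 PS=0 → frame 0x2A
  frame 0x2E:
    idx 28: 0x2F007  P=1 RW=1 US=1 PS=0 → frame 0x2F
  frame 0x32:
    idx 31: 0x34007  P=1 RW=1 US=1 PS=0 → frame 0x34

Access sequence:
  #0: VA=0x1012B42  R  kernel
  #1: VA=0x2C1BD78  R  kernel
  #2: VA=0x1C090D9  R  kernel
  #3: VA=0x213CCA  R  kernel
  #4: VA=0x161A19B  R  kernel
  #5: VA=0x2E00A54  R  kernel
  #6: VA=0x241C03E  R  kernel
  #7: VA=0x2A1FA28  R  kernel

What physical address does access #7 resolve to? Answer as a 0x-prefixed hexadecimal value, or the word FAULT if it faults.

Walk each access:
#0 VA=0x1012B42 (r,kernel):
  L0 @0x10[8] → 0x12007  P=1,RW=1,US=1,PS=0
  L1 @0x12[18] → 0x15007  P=1,RW=1,US=1,PS=0
  → PA=0x15B42  (2 entries read)
#1 VA=0x2C1BD78 (r,kernel):
  L0 @0x10[22] → 0x18007  P=1,RW=1,US=1,PS=0
  L1 @0x18[27] → 0x1A007  P=1,RW=1,US=1,PS=0
  → PA=0x1AD78  (2 entries read)
#2 VA=0x1C090D9 (r,kernel):
  L0 @0x10[14] → 0x1D007  P=1,RW=1,US=1,PS=0
  L1 @0x1D[9] → 0x21007  P=1,RW=1,US=1,PS=0
  → PA=0x210D9  (2 entries read)
#3 VA=0x213CCA (r,kernel):
  L0 @0x10[1] → 0x22007  P=1,RW=1,US=1,PS=0
  L1 @0x22[19] → 0x25007  P=1,RW=1,US=1,PS=0
  → PA=0x25CCA  (2 entries read)
#4 VA=0x161A19B (r,kernel):
  L0 @0x10[11] → 0x29007  P=1,RW=1,US=1,PS=0
  L1 @0x29[26] → 0x2A007  P=1,RW=1,US=1,PS=0
  → PA=0x2A19B  (2 entries read)
#5 VA=0x2E00A54 (r,kernel):
  L0 @0x10[23] → 0x75000  P=0,RW=0,US=0,PS=0
  ✗ PAGE_NOT_PRESENT  [1 reads]
#6 VA=0x241C03E (r,kernel):
  L0 @0x10[18] → 0x2E007  P=1,RW=1,US=1,PS=0
  L1 @0x2E[28] → 0x2F007  P=1,RW=1,US=1,PS=0
  → PA=0x2F03E  (2 entries read)
#7 VA=0x2A1FA28 (r,kernel):
  L0 @0x10[21] → 0x32007  P=1,RW=1,US=1,PS=0
  L1 @0x32[31] → 0x34007  P=1,RW=1,US=1,PS=0
  → PA=0x34A28  (2 entries read)

Access #7 PA: 0x34A28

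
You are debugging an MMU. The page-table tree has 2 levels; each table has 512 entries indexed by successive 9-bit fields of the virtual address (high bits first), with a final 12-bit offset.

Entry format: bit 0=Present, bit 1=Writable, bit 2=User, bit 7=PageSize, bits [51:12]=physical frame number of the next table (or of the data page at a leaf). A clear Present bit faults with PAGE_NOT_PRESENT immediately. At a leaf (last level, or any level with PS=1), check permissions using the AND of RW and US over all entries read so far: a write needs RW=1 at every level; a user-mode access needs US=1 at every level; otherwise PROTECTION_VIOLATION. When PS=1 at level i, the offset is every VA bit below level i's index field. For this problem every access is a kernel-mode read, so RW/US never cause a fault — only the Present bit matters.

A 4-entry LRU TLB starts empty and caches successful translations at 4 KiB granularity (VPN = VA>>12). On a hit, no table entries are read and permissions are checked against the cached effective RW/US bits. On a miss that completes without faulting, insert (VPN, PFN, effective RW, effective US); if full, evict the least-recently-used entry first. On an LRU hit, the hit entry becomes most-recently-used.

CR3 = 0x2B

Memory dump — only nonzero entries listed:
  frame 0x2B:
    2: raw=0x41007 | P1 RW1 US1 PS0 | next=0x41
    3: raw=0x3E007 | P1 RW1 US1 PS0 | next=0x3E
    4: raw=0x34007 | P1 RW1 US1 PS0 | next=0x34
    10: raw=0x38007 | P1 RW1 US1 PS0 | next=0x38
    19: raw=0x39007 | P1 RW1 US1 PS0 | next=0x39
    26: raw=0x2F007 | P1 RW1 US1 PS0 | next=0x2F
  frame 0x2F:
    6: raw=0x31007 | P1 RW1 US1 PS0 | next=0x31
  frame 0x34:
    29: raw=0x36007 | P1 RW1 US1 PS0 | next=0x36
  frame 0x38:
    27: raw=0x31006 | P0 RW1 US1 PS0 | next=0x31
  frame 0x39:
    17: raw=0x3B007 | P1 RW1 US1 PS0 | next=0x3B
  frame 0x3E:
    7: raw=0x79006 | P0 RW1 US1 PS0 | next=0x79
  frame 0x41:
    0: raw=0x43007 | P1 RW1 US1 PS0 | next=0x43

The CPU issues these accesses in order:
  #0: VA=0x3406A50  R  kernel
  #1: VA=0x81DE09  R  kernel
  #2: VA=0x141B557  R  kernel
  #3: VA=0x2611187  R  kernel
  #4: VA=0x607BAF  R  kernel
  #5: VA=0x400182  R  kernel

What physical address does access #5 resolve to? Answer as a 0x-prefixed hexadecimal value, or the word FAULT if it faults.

Trace:
#0 VA=0x3406A50 (r,kernel):
  [0] read 0x2B idx=26: raw=0x2F007 flags P=1 W=1 U=1 S=0
  [1] read 0x2F idx=6: raw=0x31007 flags P=1 W=1 U=1 S=0
  ⇒ phys 0x31A50  [2 reads]
#1 VA=0x81DE09 (r,kernel):
  [0] read 0x2B idx=4: raw=0x34007 flags P=1 W=1 U=1 S=0
  [1] read 0x34 idx=29: raw=0x36007 flags P=1 W=1 U=1 S=0
  ⇒ phys 0x36E09  [2 reads]
#2 VA=0x141B557 (r,kernel):
  [0] read 0x2B idx=10: raw=0x38007 flags P=1 W=1 U=1 S=0
  [1] read 0x38 idx=27: raw=0x31006 flags P=0 W=1 U=1 S=0
  ✗ PAGE_NOT_PRESENT  [2 reads]
#3 VA=0x2611187 (r,kernel):
  [0] read 0x2B idx=19: raw=0x39007 flags P=1 W=1 U=1 S=0
  [1] read 0x39 idx=17: raw=0x3B007 flags P=1 W=1 U=1 S=0
  ⇒ phys 0x3B187  [2 reads]
#4 VA=0x607BAF (r,kernel):
  [0] read 0x2B idx=3: raw=0x3E007 flags P=1 W=1 U=1 S=0
  [1] read 0x3E idx=7: raw=0x79006 flags P=0 W=1 U=1 S=0
  ✗ PAGE_NOT_PRESENT  [2 reads]
#5 VA=0x400182 (r,kernel):
  [0] read 0x2B idx=2: raw=0x41007 flags P=1 W=1 U=1 S=0
  [1] read 0x41 idx=0: raw=0x43007 flags P=1 W=1 U=1 S=0
  ⇒ phys 0x43182  [2 reads]

Access #5 PA: 0x43182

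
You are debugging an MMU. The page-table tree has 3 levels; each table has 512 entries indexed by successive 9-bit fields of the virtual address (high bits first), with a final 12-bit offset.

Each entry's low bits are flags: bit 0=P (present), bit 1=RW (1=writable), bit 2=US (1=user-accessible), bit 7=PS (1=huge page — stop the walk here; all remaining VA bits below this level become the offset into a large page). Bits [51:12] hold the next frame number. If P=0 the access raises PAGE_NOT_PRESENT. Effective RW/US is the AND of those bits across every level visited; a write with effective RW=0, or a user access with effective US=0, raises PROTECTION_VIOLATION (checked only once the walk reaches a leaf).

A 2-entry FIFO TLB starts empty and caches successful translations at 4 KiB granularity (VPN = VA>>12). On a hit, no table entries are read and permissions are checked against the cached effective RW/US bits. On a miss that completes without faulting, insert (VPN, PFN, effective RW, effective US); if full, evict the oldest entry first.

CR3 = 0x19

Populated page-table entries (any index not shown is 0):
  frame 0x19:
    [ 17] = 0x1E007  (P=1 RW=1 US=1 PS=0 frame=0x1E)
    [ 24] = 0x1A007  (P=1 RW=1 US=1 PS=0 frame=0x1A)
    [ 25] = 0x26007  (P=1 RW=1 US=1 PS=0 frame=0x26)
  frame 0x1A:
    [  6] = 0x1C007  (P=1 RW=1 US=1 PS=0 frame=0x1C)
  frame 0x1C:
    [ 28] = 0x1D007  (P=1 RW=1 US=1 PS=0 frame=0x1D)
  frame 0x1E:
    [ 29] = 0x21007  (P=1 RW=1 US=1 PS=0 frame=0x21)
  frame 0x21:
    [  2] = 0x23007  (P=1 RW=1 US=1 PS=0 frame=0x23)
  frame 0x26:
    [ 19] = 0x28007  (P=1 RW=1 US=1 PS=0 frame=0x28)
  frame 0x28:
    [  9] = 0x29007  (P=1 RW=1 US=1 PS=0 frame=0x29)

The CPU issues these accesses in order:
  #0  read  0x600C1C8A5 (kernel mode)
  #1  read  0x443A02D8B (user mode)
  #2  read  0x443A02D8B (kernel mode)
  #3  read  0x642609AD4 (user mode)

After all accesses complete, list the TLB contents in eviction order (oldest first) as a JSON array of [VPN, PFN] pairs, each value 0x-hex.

Walk each access:
#0 VA=0x600C1C8A5 (r,kernel):
  L0: frame=0x19 idx=24 entry=0x1A007 [P=1 RW=1 US=1 PS=0]
  L1: frame=0x1A idx=6 entry=0x1C007 [P=1 RW=1 US=1 PS=0]
  L2: frame=0x1C idx=28 entry=0x1D007 [P=1 RW=1 US=1 PS=0]
  ⇒ phys 0x1D8A5  [3 reads]
#1 VA=0x443A02D8B (r,user):
  L0: frame=0x19 idx=17 entry=0x1E007 [P=1 RW=1 US=1 PS=0]
  L1: frame=0x1E idx=29 entry=0x21007 [P=1 RW=1 US=1 PS=0]
  L2: frame=0x21 idx=2 entry=0x23007 [P=1 RW=1 US=1 PS=0]
  ⇒ phys 0x23D8B  [3 reads]
#2 VA=0x443A02D8B (r,kernel):
  TLB hit vpn=0x443A02 → PA=0x23D8B
#3 VA=0x642609AD4 (r,user):
  L0: frame=0x19 idx=25 entry=0x26007 [P=1 RW=1 US=1 PS=0]
  L1: frame=0x26 idx=19 entry=0x28007 [P=1 RW=1 US=1 PS=0]
  L2: frame=0x28 idx=9 entry=0x29007 [P=1 RW=1 US=1 PS=0]
  ⇒ phys 0x29AD4  [3 reads]

TLB: [["0x443A02", "0x23"], ["0x642609", "0x29"]]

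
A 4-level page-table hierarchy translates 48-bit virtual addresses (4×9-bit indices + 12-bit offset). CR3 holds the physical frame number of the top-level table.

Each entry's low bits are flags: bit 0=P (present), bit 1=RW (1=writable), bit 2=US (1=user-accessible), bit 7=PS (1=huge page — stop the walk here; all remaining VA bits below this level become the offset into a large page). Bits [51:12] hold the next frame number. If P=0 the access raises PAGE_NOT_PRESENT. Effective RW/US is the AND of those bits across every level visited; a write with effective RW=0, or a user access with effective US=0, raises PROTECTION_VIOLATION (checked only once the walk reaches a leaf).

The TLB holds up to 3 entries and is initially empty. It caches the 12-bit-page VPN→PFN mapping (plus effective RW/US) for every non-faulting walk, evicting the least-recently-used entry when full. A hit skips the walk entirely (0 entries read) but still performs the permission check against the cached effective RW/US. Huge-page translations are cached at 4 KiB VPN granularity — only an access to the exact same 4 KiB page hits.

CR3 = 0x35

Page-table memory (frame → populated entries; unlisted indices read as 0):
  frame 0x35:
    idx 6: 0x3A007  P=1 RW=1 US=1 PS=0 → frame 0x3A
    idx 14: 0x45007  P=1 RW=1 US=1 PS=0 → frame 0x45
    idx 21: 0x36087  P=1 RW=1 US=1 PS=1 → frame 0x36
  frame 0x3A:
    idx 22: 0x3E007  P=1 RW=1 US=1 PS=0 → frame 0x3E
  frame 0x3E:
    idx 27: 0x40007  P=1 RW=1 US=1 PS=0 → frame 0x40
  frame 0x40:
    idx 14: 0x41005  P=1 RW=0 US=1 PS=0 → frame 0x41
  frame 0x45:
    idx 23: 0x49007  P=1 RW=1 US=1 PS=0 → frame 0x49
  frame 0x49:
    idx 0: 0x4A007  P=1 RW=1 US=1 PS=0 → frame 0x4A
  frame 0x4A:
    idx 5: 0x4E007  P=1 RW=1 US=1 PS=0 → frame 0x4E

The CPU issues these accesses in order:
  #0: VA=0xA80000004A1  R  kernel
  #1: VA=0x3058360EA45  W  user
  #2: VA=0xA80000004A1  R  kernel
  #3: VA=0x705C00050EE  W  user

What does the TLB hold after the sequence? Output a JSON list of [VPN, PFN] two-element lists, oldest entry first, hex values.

Trace:
#0 VA=0xA80000004A1 (r,kernel):
  lvl0: tbl 0x35, slot 21 ⇒ 0x36087 (P1/RW1/US1/PS1)
  → PA=0x364A1 (huge @L0)  (1 entries read)
#1 VA=0x3058360EA45 (w,user):
  lvl0: tbl 0x35, slot 6 ⇒ 0x3A007 (P1/RW1/US1/PS0)
  lvl1: tbl 0x3A, slot 22 ⇒ 0x3E007 (P1/RW1/US1/PS0)
  lvl2: tbl 0x3E, slot 27 ⇒ 0x40007 (P1/RW1/US1/PS0)
  lvl3: tbl 0x40, slot 14 ⇒ 0x41005 (P1/RW0/US1/PS0)
  ✗ PROTECTION_VIOLATION  [4 reads]
#2 VA=0xA80000004A1 (r,kernel):
  TLB hit vpn=0xA8000000 → PA=0x364A1
#3 VA=0x705C00050EE (w,user):
  lvl0: tbl 0x35, slot 14 ⇒ 0x45007 (P1/RW1/US1/PS0)
  lvl1: tbl 0x45, slot 23 ⇒ 0x49007 (P1/RW1/US1/PS0)
  lvl2: tbl 0x49, slot 0 ⇒ 0x4A007 (P1/RW1/US1/PS0)
  lvl3: tbl 0x4A, slot 5 ⇒ 0x4E007 (P1/RW1/US1/PS0)
  → PA=0x4E0EE  (4 entries read)

TLB: [["0xA8000000", "0x36"], ["0x705C0005", "0x4E"]]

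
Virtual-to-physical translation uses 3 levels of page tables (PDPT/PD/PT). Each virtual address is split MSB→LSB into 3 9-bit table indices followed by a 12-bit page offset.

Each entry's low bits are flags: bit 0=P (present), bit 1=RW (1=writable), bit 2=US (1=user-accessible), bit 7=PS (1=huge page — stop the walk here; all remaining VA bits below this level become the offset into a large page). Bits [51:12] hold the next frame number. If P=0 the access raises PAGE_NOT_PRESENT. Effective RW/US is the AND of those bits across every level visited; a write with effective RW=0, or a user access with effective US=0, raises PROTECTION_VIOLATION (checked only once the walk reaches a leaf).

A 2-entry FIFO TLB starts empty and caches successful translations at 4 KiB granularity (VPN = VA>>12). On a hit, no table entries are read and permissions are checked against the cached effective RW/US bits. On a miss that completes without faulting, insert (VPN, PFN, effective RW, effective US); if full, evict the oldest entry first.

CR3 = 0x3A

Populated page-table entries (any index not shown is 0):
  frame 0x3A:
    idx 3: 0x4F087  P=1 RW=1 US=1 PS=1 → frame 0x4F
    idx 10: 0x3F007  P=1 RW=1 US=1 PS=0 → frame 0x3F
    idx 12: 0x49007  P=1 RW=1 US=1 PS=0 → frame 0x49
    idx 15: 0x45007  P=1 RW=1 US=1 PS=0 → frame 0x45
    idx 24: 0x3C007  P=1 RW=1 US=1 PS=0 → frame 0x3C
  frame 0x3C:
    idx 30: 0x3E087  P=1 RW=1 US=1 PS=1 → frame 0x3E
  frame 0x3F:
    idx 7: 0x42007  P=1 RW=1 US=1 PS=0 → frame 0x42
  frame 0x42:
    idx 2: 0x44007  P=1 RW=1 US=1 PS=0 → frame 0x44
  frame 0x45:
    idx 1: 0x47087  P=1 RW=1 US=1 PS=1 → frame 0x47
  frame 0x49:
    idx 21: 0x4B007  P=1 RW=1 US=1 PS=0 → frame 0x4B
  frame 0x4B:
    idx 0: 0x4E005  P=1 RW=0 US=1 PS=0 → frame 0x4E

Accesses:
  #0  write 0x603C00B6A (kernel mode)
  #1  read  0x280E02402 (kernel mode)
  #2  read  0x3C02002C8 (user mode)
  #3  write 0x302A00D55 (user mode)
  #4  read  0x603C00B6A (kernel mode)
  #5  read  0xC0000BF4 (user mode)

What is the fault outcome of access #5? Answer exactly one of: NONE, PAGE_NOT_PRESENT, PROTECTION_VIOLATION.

Walk each access:
#0 VA=0x603C00B6A (w,kernel):
  L0 @0x3A[24] → 0x3C007  P=1,RW=1,US=1,PS=0
  L1 @0x3C[30] → 0x3E087  P=1,RW=1,US=1,PS=1
  ⇒ phys 0x3EB6A (huge @L1)  [2 reads]
#1 VA=0x280E02402 (r,kernel):
  L0 @0x3A[10] → 0x3F007  P=1,RW=1,US=1,PS=0
  L1 @0x3F[7] → 0x42007  P=1,RW=1,US=1,PS=0
  L2 @0x42[2] → 0x44007  P=1,RW=1,US=1,PS=0
  ⇒ phys 0x44402  [3 reads]
#2 VA=0x3C02002C8 (r,user):
  L0 @0x3A[15] → 0x45007  P=1,RW=1,US=1,PS=0
  L1 @0x45[1] → 0x47087  P=1,RW=1,US=1,PS=1
  ⇒ phys 0x472C8 (huge @L1)  [2 reads]
#3 VA=0x302A00D55 (w,user):
  L0 @0x3A[12] → 0x49007  P=1,RW=1,US=1,PS=0
  L1 @0x49[21] → 0x4B007  P=1,RW=1,US=1,PS=0
  L2 @0x4B[0] → 0x4E005  P=1,RW=0,US=1,PS=0
  ⇒ fault: PROTECTION_VIOLATION  — 3 lookups
#4 VA=0x603C00B6A (r,kernel):
  L0 @0x3A[24] → 0x3C007  P=1,RW=1,US=1,PS=0
  L1 @0x3C[30] → 0x3E087  P=1,RW=1,US=1,PS=1
  ⇒ phys 0x3EB6A (huge @L1)  [2 reads]
#5 VA=0xC0000BF4 (r,user):
  L0 @0x3A[3] → 0x4F087  P=1,RW=1,US=1,PS=1
  ⇒ phys 0x4FBF4 (huge @L0)  [1 reads]

Access #5 fault: NONE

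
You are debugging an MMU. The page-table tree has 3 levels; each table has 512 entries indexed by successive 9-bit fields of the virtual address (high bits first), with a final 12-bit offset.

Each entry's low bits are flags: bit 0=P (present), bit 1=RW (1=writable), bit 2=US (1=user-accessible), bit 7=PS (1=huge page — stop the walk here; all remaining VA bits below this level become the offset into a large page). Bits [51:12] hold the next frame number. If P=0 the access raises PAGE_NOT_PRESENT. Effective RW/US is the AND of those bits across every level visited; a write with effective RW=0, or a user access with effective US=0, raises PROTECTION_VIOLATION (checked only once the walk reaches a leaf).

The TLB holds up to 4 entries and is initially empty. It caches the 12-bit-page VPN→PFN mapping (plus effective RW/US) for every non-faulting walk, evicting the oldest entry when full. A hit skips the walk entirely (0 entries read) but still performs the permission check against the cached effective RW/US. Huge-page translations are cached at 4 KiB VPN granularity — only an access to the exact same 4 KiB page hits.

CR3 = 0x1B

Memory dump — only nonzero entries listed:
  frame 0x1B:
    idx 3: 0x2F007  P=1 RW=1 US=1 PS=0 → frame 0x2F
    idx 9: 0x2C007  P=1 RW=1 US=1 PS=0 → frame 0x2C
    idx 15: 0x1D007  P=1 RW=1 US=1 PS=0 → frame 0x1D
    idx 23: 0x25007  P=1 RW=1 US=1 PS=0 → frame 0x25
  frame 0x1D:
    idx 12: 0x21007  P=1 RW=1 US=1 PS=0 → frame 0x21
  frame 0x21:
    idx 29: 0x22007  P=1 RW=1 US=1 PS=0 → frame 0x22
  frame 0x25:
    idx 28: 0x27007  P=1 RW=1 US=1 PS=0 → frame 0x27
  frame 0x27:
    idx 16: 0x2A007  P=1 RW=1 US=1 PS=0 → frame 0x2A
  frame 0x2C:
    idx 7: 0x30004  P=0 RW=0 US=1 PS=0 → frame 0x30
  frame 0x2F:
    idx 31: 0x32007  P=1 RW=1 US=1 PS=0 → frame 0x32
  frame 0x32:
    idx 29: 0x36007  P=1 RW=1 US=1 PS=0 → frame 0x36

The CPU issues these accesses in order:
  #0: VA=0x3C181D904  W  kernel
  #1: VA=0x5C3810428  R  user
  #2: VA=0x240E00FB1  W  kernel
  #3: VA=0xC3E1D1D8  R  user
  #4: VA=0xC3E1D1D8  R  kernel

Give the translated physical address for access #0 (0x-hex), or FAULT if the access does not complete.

Per-access translation:
#0 VA=0x3C181D904 (w,kernel):
  [0] read 0x1B idx=15: raw=0x1D007 flags P=1 W=1 U=1 S=0
  [1] read 0x1D idx=12: raw=0x21007 flags P=1 W=1 U=1 S=0
  [2] read 0x21 idx=29: raw=0x22007 flags P=1 W=1 U=1 S=0
  ⇒ phys 0x22904  [3 reads]
#1 VA=0x5C3810428 (r,user):
  [0] read 0x1B idx=23: raw=0x25007 flags P=1 W=1 U=1 S=0
  [1] read 0x25 idx=28: raw=0x27007 flags P=1 W=1 U=1 S=0
  [2] read 0x27 idx=16: raw=0x2A007 flags P=1 W=1 U=1 S=0
  ⇒ phys 0x2A428  [3 reads]
#2 VA=0x240E00FB1 (w,kernel):
  [0] read 0x1B idx=9: raw=0x2C007 flags P=1 W=1 U=1 S=0
  [1] read 0x2C idx=7: raw=0x30004 flags P=0 W=0 U=1 S=0
  ⇒ fault: PAGE_NOT_PRESENT  — 2 lookups
#3 VA=0xC3E1D1D8 (r,user):
  [0] read 0x1B idx=3: raw=0x2F007 flags P=1 W=1 U=1 S=0
  [1] read 0x2F idx=31: raw=0x32007 flags P=1 W=1 U=1 S=0
  [2] read 0x32 idx=29: raw=0x36007 flags P=1 W=1 U=1 S=0
  ⇒ phys 0x361D8  [3 reads]
#4 VA=0xC3E1D1D8 (r,kernel):
  TLB hit vpn=0xC3E1D → PA=0x361D8

Access #0 PA: 0x22904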